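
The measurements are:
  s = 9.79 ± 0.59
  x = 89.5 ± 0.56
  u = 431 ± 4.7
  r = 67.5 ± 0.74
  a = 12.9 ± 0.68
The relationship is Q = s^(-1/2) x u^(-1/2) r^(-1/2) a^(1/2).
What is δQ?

Since Q is a product/quotient, work with relative uncertainties:
  (−½·δs/s)² = (-0.5×0.0603)² = 0.000908;  (1·δx/x)² = (1×0.00626)² = 3.91e-05;  (−½·δu/u)² = (-0.5×0.0109)² = 2.97e-05;  (−½·δr/r)² = (-0.5×0.0110)² = 3e-05;  (½·δa/a)² = (0.5×0.0527)² = 0.000695
δQ/Q = √(0.00170) = 0.0413
Q = 0.602, so δQ = 0.0413 × 0.602 = 0.0248.

0.0248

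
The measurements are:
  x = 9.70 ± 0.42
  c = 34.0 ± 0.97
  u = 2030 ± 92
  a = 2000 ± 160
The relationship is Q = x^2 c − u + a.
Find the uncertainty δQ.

345

Let p = x^2·c = 3200. δp/p = √((2·δx/x)² + (1·δc/c)²) = √(0.00750 + 0.000814) = 0.0912, so δp = 292.
Q = p − u + a: δQ = √(δp² + δu² + δa²) = √(85100 + 8460 + 25600) = 345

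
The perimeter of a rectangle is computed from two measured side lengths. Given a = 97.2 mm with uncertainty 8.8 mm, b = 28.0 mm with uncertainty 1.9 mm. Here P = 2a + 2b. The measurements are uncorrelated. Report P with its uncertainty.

Absolute uncertainties add in quadrature for a linear combination:
  (2·δa)² = 310;  (2·δb)² = 14.4
δP = √(324) = 18.0 mm
P = 250 mm.

250 ± 18.0 mm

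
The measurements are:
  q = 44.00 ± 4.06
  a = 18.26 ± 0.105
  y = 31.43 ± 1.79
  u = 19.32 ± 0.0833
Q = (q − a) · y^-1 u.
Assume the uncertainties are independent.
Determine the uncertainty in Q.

2.66

Let w = q − a = 25.74. δw = √(δq² + δa²) = √(16.5 + 0.0110) = 4.06, so δw/w = 0.158.
Q is then a monomial in w, y, u:
δQ/Q = √((δw/w)² + (-1·δy/y)² + (1·δu/u)²) = √(0.0249 + 0.00324 + 1.86e-05) = 0.168
Q = 15.82, so δQ = 0.168 × 15.82 = 2.66.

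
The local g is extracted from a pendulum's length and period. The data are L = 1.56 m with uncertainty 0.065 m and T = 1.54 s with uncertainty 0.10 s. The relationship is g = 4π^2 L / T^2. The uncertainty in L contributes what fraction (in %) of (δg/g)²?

9.33%

(δg/g)² = (1·δL/L)² + (-2·δT/T)²
  L term: (1×0.0417)² = 0.00174
  T term: (-2×0.0649)² = 0.0169
Total = 0.0186. Share from L = 0.00174/0.0186 = 0.0933.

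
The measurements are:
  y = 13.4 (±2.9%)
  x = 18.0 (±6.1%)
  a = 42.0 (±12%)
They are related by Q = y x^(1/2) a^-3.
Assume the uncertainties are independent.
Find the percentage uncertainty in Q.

36.2%

Since Q is a product/quotient, work with relative uncertainties:
  (1·δy/y)² = (1×0.0290)² = 0.000841;  (½·δx/x)² = (0.5×0.0610)² = 0.000930;  (-3·δa/a)² = (-3×0.120)² = 0.130
δQ/Q = √(0.131) = 0.362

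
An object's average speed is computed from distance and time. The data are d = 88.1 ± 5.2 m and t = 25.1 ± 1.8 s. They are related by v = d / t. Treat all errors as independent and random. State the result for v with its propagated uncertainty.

3.51 ± 0.326 m/s

For a monomial v ∝ d, t^-1, fractional errors add in quadrature:
  (1·δd/d)² = (1×0.0590)² = 0.00348;  (-1·δt/t)² = (-1×0.0717)² = 0.00514
δv/v = √(0.00863) = 0.0929
v = 3.51 m/s, so δv = 0.0929 × 3.51 = 0.326 m/s.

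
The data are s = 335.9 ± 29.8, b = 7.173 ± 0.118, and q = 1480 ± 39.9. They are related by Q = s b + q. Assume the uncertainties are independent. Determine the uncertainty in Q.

221

Let p = s·b = 2409. δp/p = √((1·δs/s)² + (1·δb/b)²) = √(0.00787 + 0.000271) = 0.0902, so δp = 217.
Q = p + q: δQ = √(δp² + δq²) = √(47300 + 1590) = 221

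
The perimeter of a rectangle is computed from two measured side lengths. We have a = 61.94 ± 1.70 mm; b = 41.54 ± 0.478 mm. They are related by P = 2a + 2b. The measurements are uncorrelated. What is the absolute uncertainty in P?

3.53 mm

For a sum/difference, combine absolute errors in quadrature:
  (2·δa)² = 11.6;  (2·δb)² = 0.914
δP = √(12.5) = 3.53 mm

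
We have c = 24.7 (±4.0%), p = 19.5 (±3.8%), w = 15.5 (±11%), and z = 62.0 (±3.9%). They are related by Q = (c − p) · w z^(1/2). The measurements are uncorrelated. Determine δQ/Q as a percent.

Let u = c − p = 5.20. δu = √(δc² + δp²) = √(0.976 + 0.549) = 1.24, so δu/u = 0.238.
Q is then a monomial in u, w, z:
δQ/Q = √((δu/u)² + (1·δw/w)² + (½·δz/z)²) = √(0.0564 + 0.0121 + 0.000380) = 0.262

26.2%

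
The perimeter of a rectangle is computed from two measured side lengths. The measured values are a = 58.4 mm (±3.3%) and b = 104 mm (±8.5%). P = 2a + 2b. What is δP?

For a sum/difference, combine absolute errors in quadrature:
  (2·δa)² = 14.9;  (2·δb)² = 313
δP = √(327) = 18.1 mm

18.1 mm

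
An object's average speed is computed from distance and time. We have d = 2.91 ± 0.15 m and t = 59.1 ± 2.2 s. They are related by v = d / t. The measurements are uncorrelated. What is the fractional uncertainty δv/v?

0.0636

Relative error in a monomial: (δv/v)² = Σ (nᵢ · δxᵢ/xᵢ)².
  (1·δd/d)² = (1×0.0515)² = 0.00266;  (-1·δt/t)² = (-1×0.0372)² = 0.00139
δv/v = √(0.00404) = 0.0636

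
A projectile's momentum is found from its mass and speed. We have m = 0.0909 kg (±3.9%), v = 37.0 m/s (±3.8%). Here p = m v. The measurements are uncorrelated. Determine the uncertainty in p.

0.183 kg·m/s

Products/powers → add relative errors in quadrature, weighted by exponent:
  (1·δm/m)² = (1×0.0390)² = 0.00152;  (1·δv/v)² = (1×0.0380)² = 0.00144
δp/p = √(0.00296) = 0.0545
p = 3.36 kg·m/s, so δp = 0.0545 × 3.36 = 0.183 kg·m/s.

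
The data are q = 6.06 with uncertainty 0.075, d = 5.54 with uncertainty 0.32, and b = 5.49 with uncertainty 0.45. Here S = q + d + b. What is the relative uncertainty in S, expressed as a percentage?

For a sum/difference, combine absolute errors in quadrature:
  (δq)² = 0.00562;  (δd)² = 0.102;  (δb)² = 0.203
δS = √(0.311) = 0.557
S = 17.1, so δS/S = 0.557/17.1 = 0.0326.

3.26%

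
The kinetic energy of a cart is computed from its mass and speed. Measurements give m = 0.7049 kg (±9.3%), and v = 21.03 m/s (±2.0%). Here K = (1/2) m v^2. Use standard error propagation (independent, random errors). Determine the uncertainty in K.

Relative error in a monomial: (δK/K)² = Σ (nᵢ · δxᵢ/xᵢ)².
  (1·δm/m)² = (1×0.0930)² = 0.00865;  (2·δv/v)² = (2×0.0200)² = 0.00160
δK/K = √(0.0102) = 0.101
K = 155.9 J, so δK = 0.101 × 155.9 = 15.8 J.

15.8 J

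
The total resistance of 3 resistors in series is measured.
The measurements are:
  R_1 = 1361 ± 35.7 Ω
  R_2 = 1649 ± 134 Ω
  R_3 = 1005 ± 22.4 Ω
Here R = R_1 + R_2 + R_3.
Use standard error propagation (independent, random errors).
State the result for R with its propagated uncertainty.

Absolute uncertainties add in quadrature for a linear combination:
  (δR_1)² = 1270;  (δR_2)² = 18000;  (δR_3)² = 502
δR = √(19700) = 140 Ω
R = 4015 Ω.

4015 ± 140 Ω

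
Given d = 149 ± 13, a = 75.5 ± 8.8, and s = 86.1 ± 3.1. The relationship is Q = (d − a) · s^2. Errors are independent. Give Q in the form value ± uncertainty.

Let u = d − a = 73.5. δu = √(δd² + δa²) = √(169 + 77.4) = 15.7, so δu/u = 0.214.
Q is then a monomial in u, s:
δQ/Q = √((δu/u)² + (2·δs/s)²) = √(0.0456 + 0.00519) = 0.225
Q = 5.45e+05, so δQ = 0.225 × 5.45e+05 = 1.23e+05.

(5.45 ± 1.23) × 10^5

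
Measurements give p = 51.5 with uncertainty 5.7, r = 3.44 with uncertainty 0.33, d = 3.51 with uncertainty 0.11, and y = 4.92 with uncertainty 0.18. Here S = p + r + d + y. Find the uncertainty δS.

S is a linear combination, so absolute uncertainties add in quadrature:
  (δp)² = 32.5;  (δr)² = 0.109;  (δd)² = 0.0121;  (δy)² = 0.0324
δS = √(32.6) = 5.71

5.71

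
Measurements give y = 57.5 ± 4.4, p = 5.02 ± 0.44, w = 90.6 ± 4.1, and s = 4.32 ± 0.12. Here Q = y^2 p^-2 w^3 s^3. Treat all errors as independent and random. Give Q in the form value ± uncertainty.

(7.87 ± 2.22) × 10^9

Each factor contributes (exponent × relative error)² to (δQ/Q)²:
  (2·δy/y)² = (2×0.0765)² = 0.0234;  (-2·δp/p)² = (-2×0.0876)² = 0.0307;  (3·δw/w)² = (3×0.0453)² = 0.0184;  (3·δs/s)² = (3×0.0278)² = 0.00694
δQ/Q = √(0.0795) = 0.282
Q = 7.87e+09, so δQ = 0.282 × 7.87e+09 = 2.22e+09.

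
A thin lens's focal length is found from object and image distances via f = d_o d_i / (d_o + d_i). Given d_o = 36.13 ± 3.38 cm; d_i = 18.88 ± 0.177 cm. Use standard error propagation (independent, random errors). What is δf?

∂f/∂d_o = (d_i/(d_o+d_i))² = 0.118;  ∂f/∂d_i = (d_o/(d_o+d_i))² = 0.431
δf = √((∂f/∂d_o · δd_o)² + (∂f/∂d_i · δd_i)²) = √(0.159 + 0.00583) = 0.405 cm

0.405 cm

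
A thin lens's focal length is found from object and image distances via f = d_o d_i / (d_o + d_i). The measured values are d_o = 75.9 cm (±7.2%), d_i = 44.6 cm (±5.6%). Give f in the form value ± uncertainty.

∂f/∂d_o = (d_i/(d_o+d_i))² = 0.137;  ∂f/∂d_i = (d_o/(d_o+d_i))² = 0.397
δf = √((∂f/∂d_o · δd_o)² + (∂f/∂d_i · δd_i)²) = √(0.560 + 0.982) = 1.24 cm
f = 28.1 cm.

28.1 ± 1.24 cm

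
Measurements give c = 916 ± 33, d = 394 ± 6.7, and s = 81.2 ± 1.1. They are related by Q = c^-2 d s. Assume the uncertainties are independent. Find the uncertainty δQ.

Each factor contributes (exponent × relative error)² to (δQ/Q)²:
  (-2·δc/c)² = (-2×0.0360)² = 0.00519;  (1·δd/d)² = (1×0.0170)² = 0.000289;  (1·δs/s)² = (1×0.0135)² = 0.000184
δQ/Q = √(0.00566) = 0.0753
Q = 0.0381, so δQ = 0.0753 × 0.0381 = 0.00287.

0.00287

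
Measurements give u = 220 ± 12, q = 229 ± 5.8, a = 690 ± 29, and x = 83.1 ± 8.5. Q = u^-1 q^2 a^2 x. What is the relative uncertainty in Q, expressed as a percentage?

15.2%

For a monomial Q ∝ u^-1, q^2, a^2, x, fractional errors add in quadrature:
  (-1·δu/u)² = (-1×0.0545)² = 0.00298;  (2·δq/q)² = (2×0.0253)² = 0.00257;  (2·δa/a)² = (2×0.0420)² = 0.00707;  (1·δx/x)² = (1×0.102)² = 0.0105
δQ/Q = √(0.0231) = 0.152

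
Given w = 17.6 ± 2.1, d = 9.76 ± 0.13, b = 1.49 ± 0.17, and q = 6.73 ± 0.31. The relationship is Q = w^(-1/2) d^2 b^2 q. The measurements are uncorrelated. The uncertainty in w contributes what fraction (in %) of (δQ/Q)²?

(δQ/Q)² = (−½·δw/w)² + (2·δd/d)² + (2·δb/b)² + (1·δq/q)²
  w term: (-0.5×0.119)² = 0.00356
  d term: (2×0.0133)² = 0.000710
  b term: (2×0.114)² = 0.0521
  q term: (1×0.0461)² = 0.00212
Total = 0.0585. Share from w = 0.00356/0.0585 = 0.0609.

6.09%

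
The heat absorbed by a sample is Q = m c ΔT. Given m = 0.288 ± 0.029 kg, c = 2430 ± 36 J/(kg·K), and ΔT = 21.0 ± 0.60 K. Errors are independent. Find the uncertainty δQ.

Since Q is a product/quotient, work with relative uncertainties:
  (1·δm/m)² = (1×0.101)² = 0.0101;  (1·δc/c)² = (1×0.0148)² = 0.000219;  (1·δΔT/ΔT)² = (1×0.0286)² = 0.000816
δQ/Q = √(0.0112) = 0.106
Q = 14700 J, so δQ = 0.106 × 14700 = 1550 J.

1550 J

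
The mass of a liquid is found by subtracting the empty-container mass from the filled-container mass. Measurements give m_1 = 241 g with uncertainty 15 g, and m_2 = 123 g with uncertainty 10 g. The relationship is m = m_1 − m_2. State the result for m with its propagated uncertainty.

m is a linear combination, so absolute uncertainties add in quadrature:
  (δm_1)² = 225;  (δm_2)² = 100
δm = √(325) = 18.0 g
m = 118 g.

118 ± 18.0 g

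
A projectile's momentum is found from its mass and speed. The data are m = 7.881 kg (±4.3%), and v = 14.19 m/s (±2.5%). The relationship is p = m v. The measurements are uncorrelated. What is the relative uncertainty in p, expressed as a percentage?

4.97%

Each factor contributes (exponent × relative error)² to (δp/p)²:
  (1·δm/m)² = (1×0.0430)² = 0.00185;  (1·δv/v)² = (1×0.0250)² = 0.000625
δp/p = √(0.00247) = 0.0497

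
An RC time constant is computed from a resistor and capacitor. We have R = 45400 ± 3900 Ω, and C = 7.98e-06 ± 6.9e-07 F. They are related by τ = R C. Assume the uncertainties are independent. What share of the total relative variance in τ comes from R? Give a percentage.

(δτ/τ)² = (1·δR/R)² + (1·δC/C)²
  R term: (1×0.0859)² = 0.00738
  C term: (1×0.0865)² = 0.00748
Total = 0.0149. Share from R = 0.00738/0.0149 = 0.497.

49.7%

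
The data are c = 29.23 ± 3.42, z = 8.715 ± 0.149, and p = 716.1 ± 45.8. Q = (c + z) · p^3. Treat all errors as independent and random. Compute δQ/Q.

Let u = c + z = 37.95. δu = √(δc² + δz²) = √(11.7 + 0.0222) = 3.42, so δu/u = 0.0902.
Q is then a monomial in u, p:
δQ/Q = √((δu/u)² + (3·δp/p)²) = √(0.00814 + 0.0368) = 0.212

0.212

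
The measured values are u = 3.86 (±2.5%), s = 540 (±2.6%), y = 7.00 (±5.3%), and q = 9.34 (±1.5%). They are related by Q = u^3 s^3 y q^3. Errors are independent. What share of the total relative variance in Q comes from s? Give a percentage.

(δQ/Q)² = (3·δu/u)² + (3·δs/s)² + (1·δy/y)² + (3·δq/q)²
  u term: (3×0.0250)² = 0.00563
  s term: (3×0.0260)² = 0.00608
  y term: (1×0.0530)² = 0.00281
  q term: (3×0.0150)² = 0.00203
Total = 0.0165. Share from s = 0.00608/0.0165 = 0.368.

36.8%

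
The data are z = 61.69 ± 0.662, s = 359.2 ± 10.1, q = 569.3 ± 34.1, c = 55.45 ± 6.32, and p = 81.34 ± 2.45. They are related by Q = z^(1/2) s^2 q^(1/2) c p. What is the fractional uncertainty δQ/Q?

0.134

Q is a product of powers, so relative uncertainties combine in quadrature:
  (½·δz/z)² = (0.5×0.0107)² = 2.88e-05;  (2·δs/s)² = (2×0.0281)² = 0.00316;  (½·δq/q)² = (0.5×0.0599)² = 0.000897;  (1·δc/c)² = (1×0.114)² = 0.0130;  (1·δp/p)² = (1×0.0301)² = 0.000907
δQ/Q = √(0.0180) = 0.134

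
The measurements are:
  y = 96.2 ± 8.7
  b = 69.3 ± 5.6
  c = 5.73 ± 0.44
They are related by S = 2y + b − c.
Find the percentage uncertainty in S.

7.14%

Absolute uncertainties add in quadrature for a linear combination:
  (2·δy)² = 303;  (δb)² = 31.4;  (δc)² = 0.194
δS = √(334) = 18.3
S = 256, so δS/S = 18.3/256 = 0.0714.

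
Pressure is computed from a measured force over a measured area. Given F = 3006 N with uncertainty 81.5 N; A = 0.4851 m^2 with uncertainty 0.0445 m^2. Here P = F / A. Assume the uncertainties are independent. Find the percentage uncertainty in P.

P is a product of powers, so relative uncertainties combine in quadrature:
  (1·δF/F)² = (1×0.0271)² = 0.000735;  (-1·δA/A)² = (-1×0.0917)² = 0.00842
δP/P = √(0.00915) = 0.0957

9.57%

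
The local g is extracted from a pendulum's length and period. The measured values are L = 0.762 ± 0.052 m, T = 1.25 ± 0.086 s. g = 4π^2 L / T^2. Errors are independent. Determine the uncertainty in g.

Since g is a product/quotient, work with relative uncertainties:
  (1·δL/L)² = (1×0.0682)² = 0.00466;  (-2·δT/T)² = (-2×0.0688)² = 0.0189
δg/g = √(0.0236) = 0.154
g = 19.3 m/s^2, so δg = 0.154 × 19.3 = 2.96 m/s^2.

2.96 m/s^2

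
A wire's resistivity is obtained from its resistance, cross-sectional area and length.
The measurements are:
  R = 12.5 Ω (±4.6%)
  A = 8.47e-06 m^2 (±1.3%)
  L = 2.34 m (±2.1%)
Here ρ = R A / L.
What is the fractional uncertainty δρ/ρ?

Products/powers → add relative errors in quadrature, weighted by exponent:
  (1·δR/R)² = (1×0.0460)² = 0.00212;  (1·δA/A)² = (1×0.0130)² = 0.000169;  (-1·δL/L)² = (-1×0.0210)² = 0.000441
δρ/ρ = √(0.00273) = 0.0522

0.0522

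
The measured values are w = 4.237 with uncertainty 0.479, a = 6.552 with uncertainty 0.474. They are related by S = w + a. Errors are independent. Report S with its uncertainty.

Sums and differences: (δS)² = Σ (cᵢ δxᵢ)².
  (δw)² = 0.229;  (δa)² = 0.225
δS = √(0.454) = 0.674
S = 10.79.

10.79 ± 0.674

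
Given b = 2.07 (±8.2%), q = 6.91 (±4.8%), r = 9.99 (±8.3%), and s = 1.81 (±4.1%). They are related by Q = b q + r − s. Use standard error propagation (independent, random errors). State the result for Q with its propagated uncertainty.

Let p = b·q = 14.3. δp/p = √((1·δb/b)² + (1·δq/q)²) = √(0.00672 + 0.00230) = 0.0950, so δp = 1.36.
Q = p + r − s: δQ = √(δp² + δr² + δs²) = √(1.85 + 0.688 + 0.00551) = 1.59
Q = 22.5.

22.5 ± 1.59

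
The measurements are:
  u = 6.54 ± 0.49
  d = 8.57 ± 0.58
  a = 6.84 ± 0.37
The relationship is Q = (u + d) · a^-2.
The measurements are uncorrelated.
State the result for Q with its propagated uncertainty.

0.323 ± 0.0385

Let w = u + d = 15.1. δw = √(δu² + δd²) = √(0.240 + 0.336) = 0.759, so δw/w = 0.0502.
Q is then a monomial in w, a:
δQ/Q = √((δw/w)² + (-2·δa/a)²) = √(0.00253 + 0.0117) = 0.119
Q = 0.323, so δQ = 0.119 × 0.323 = 0.0385.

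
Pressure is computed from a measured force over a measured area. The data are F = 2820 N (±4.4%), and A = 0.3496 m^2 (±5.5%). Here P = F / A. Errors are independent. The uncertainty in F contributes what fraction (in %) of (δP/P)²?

(δP/P)² = (1·δF/F)² + (-1·δA/A)²
  F term: (1×0.0440)² = 0.00194
  A term: (-1×0.0550)² = 0.00302
Total = 0.00496. Share from F = 0.00194/0.00496 = 0.390.

39.0%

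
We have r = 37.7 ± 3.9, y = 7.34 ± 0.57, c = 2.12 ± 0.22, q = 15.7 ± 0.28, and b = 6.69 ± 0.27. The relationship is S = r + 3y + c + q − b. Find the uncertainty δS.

Sums and differences: (δS)² = Σ (cᵢ δxᵢ)².
  (δr)² = 15.2;  (3·δy)² = 2.92;  (δc)² = 0.0484;  (δq)² = 0.0784;  (δb)² = 0.0729
δS = √(18.3) = 4.28

4.28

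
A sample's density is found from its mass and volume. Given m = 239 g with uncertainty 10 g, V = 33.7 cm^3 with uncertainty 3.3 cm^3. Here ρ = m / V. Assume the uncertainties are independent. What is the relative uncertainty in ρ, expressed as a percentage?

10.6%

Each factor contributes (exponent × relative error)² to (δρ/ρ)²:
  (1·δm/m)² = (1×0.0418)² = 0.00175;  (-1·δV/V)² = (-1×0.0979)² = 0.00959
δρ/ρ = √(0.0113) = 0.106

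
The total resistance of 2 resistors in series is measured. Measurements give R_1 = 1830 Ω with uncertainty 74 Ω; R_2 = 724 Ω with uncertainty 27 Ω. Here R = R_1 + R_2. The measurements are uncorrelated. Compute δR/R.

Each term contributes (cᵢ δxᵢ)² to (δR)²:
  (δR_1)² = 5480;  (δR_2)² = 729
δR = √(6200) = 78.8 Ω
R = 2550 Ω, so δR/R = 78.8/2550 = 0.0308.

0.0308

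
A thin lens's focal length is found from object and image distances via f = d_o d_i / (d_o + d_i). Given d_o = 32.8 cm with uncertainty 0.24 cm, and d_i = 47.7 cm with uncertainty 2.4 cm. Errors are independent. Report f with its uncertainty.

∂f/∂d_o = (d_i/(d_o+d_i))² = 0.351;  ∂f/∂d_i = (d_o/(d_o+d_i))² = 0.166
δf = √((∂f/∂d_o · δd_o)² + (∂f/∂d_i · δd_i)²) = √(0.00710 + 0.159) = 0.407 cm
f = 19.4 cm.

19.4 ± 0.407 cm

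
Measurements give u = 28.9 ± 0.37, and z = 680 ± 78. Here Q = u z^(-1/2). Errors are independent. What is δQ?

0.0651

Since Q is a product/quotient, work with relative uncertainties:
  (1·δu/u)² = (1×0.0128)² = 0.000164;  (−½·δz/z)² = (-0.5×0.115)² = 0.00329
δQ/Q = √(0.00345) = 0.0588
Q = 1.11, so δQ = 0.0588 × 1.11 = 0.0651.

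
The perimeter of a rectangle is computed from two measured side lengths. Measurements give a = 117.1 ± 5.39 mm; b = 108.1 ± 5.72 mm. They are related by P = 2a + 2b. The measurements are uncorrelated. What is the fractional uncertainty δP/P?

0.0349

Absolute uncertainties add in quadrature for a linear combination:
  (2·δa)² = 116;  (2·δb)² = 131
δP = √(247) = 15.7 mm
P = 450.4 mm, so δP/P = 15.7/450.4 = 0.0349.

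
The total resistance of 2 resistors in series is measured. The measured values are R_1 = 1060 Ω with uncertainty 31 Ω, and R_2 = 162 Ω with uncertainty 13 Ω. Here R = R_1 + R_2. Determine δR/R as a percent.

2.75%

R is a linear combination, so absolute uncertainties add in quadrature:
  (δR_1)² = 961;  (δR_2)² = 169
δR = √(1130) = 33.6 Ω
R = 1220 Ω, so δR/R = 33.6/1220 = 0.0275.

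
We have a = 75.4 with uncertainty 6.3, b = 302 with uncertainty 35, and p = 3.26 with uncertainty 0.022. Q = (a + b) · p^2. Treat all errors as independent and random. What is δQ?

382

Let u = a + b = 377. δu = √(δa² + δb²) = √(39.7 + 1220) = 35.6, so δu/u = 0.0942.
Q is then a monomial in u, p:
δQ/Q = √((δu/u)² + (2·δp/p)²) = √(0.00888 + 0.000182) = 0.0952
Q = 4010, so δQ = 0.0952 × 4010 = 382.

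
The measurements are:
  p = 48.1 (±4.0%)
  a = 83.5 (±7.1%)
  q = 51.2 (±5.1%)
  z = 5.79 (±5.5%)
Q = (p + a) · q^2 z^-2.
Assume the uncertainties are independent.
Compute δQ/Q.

0.157

Let u = p + a = 132. δu = √(δp² + δa²) = √(3.70 + 35.1) = 6.23, so δu/u = 0.0474.
Q is then a monomial in u, q, z:
δQ/Q = √((δu/u)² + (2·δq/q)² + (-2·δz/z)²) = √(0.00224 + 0.0104 + 0.0121) = 0.157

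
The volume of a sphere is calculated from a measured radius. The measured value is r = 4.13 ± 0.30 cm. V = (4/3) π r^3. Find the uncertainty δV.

Relative error in a monomial: (δV/V)² = Σ (nᵢ · δxᵢ/xᵢ)².
  (3·δr/r)² = (3×0.0726)² = 0.0475
δV/V = √(0.0475) = 0.218
V = 295 cm^3, so δV = 0.218 × 295 = 64.3 cm^3.

64.3 cm^3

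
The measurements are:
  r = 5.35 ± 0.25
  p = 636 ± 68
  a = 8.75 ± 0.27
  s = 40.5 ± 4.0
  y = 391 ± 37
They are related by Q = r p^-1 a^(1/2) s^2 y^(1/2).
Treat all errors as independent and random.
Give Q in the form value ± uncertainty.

Q is a product of powers, so relative uncertainties combine in quadrature:
  (1·δr/r)² = (1×0.0467)² = 0.00218;  (-1·δp/p)² = (-1×0.107)² = 0.0114;  (½·δa/a)² = (0.5×0.0309)² = 0.000238;  (2·δs/s)² = (2×0.0988)² = 0.0390;  (½·δy/y)² = (0.5×0.0946)² = 0.00224
δQ/Q = √(0.0551) = 0.235
Q = 807, so δQ = 0.235 × 807 = 189.

807 ± 189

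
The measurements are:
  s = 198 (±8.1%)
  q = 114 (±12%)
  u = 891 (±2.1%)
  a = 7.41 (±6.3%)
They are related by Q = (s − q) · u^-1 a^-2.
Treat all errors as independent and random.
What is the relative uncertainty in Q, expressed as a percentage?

28.2%

Let w = s − q = 84.0. δw = √(δs² + δq²) = √(257 + 187) = 21.1, so δw/w = 0.251.
Q is then a monomial in w, u, a:
δQ/Q = √((δw/w)² + (-1·δu/u)² + (-2·δa/a)²) = √(0.0630 + 0.000441 + 0.0159) = 0.282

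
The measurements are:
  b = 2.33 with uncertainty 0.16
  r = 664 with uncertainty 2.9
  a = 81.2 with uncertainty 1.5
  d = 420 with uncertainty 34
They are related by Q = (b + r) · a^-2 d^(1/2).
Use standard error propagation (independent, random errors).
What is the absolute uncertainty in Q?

0.114

Let u = b + r = 666. δu = √(δb² + δr²) = √(0.0256 + 8.41) = 2.90, so δu/u = 0.00436.
Q is then a monomial in u, a, d:
δQ/Q = √((δu/u)² + (-2·δa/a)² + (½·δd/d)²) = √(1.9e-05 + 0.00136 + 0.00164) = 0.0550
Q = 2.07, so δQ = 0.0550 × 2.07 = 0.114.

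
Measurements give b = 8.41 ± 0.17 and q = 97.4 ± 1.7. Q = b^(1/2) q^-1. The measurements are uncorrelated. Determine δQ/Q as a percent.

Each factor contributes (exponent × relative error)² to (δQ/Q)²:
  (½·δb/b)² = (0.5×0.0202)² = 0.000102;  (-1·δq/q)² = (-1×0.0175)² = 0.000305
δQ/Q = √(0.000407) = 0.0202

2.02%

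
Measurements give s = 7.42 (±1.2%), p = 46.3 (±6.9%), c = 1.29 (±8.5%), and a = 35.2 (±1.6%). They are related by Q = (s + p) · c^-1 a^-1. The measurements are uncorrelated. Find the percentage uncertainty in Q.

Let u = s + p = 53.7. δu = √(δs² + δp²) = √(0.00793 + 10.2) = 3.20, so δu/u = 0.0595.
Q is then a monomial in u, c, a:
δQ/Q = √((δu/u)² + (-1·δc/c)² + (-1·δa/a)²) = √(0.00354 + 0.00723 + 0.000256) = 0.105

10.5%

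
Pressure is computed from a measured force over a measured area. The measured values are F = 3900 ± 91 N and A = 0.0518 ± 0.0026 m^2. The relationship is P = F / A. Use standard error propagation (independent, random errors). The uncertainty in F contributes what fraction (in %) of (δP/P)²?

(δP/P)² = (1·δF/F)² + (-1·δA/A)²
  F term: (1×0.0233)² = 0.000544
  A term: (-1×0.0502)² = 0.00252
Total = 0.00306. Share from F = 0.000544/0.00306 = 0.178.

17.8%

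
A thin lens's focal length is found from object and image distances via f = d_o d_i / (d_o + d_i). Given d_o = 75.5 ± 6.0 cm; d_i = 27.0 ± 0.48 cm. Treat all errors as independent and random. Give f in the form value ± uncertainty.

19.9 ± 0.491 cm

∂f/∂d_o = (d_i/(d_o+d_i))² = 0.0694;  ∂f/∂d_i = (d_o/(d_o+d_i))² = 0.543
δf = √((∂f/∂d_o · δd_o)² + (∂f/∂d_i · δd_i)²) = √(0.173 + 0.0678) = 0.491 cm
f = 19.9 cm.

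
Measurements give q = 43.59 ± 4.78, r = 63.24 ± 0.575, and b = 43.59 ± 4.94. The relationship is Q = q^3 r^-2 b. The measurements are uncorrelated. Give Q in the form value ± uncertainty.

Each factor contributes (exponent × relative error)² to (δQ/Q)²:
  (3·δq/q)² = (3×0.110)² = 0.108;  (-2·δr/r)² = (-2×0.00909)² = 0.000331;  (1·δb/b)² = (1×0.113)² = 0.0128
δQ/Q = √(0.121) = 0.348
Q = 902.7, so δQ = 0.348 × 902.7 = 315.

902.7 ± 315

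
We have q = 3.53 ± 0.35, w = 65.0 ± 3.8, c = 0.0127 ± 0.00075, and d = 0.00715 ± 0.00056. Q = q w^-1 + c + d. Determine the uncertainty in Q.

0.00632

Let p = q·w^-1 = 0.0543. δp/p = √((1·δq/q)² + (-1·δw/w)²) = √(0.00983 + 0.00342) = 0.115, so δp = 0.00625.
Q = p + c + d: δQ = √(δp² + δc² + δd²) = √(3.91e-05 + 5.63e-07 + 3.14e-07) = 0.00632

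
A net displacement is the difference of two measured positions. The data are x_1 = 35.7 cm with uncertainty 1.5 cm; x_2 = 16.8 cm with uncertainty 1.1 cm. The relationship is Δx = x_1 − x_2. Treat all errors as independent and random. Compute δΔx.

1.86 cm

Each term contributes (cᵢ δxᵢ)² to (δΔx)²:
  (δx_1)² = 2.25;  (δx_2)² = 1.21
δΔx = √(3.46) = 1.86 cm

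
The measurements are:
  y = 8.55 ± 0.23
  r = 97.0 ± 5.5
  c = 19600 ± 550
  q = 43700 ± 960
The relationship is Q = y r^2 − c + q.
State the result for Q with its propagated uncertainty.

(1.05 ± 0.0944) × 10^5

Let p = y·r^2 = 80400. δp/p = √((1·δy/y)² + (2·δr/r)²) = √(0.000724 + 0.0129) = 0.117, so δp = 9380.
Q = p − c + q: δQ = √(δp² + δc² + δq²) = √(8.79e+07 + 3.02e+05 + 9.22e+05) = 9440
Q = 1.05e+05.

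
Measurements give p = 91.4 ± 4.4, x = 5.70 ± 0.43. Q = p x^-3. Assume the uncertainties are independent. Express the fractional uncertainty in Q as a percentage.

23.1%

Each factor contributes (exponent × relative error)² to (δQ/Q)²:
  (1·δp/p)² = (1×0.0481)² = 0.00232;  (-3·δx/x)² = (-3×0.0754)² = 0.0512
δQ/Q = √(0.0535) = 0.231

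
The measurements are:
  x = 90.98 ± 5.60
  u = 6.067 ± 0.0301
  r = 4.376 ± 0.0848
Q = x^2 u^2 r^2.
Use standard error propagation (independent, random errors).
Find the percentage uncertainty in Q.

12.9%

For a monomial Q ∝ x^2, u^2, r^2, fractional errors add in quadrature:
  (2·δx/x)² = (2×0.0616)² = 0.0152;  (2·δu/u)² = (2×0.00496)² = 9.85e-05;  (2·δr/r)² = (2×0.0194)² = 0.00150
δQ/Q = √(0.0168) = 0.129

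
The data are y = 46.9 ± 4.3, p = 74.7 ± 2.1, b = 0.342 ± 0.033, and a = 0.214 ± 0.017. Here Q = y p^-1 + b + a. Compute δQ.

0.0707

Let w = y·p^-1 = 0.628. δw/w = √((1·δy/y)² + (-1·δp/p)²) = √(0.00841 + 0.000790) = 0.0959, so δw = 0.0602.
Q = w + b + a: δQ = √(δw² + δb² + δa²) = √(0.00363 + 0.00109 + 0.000289) = 0.0707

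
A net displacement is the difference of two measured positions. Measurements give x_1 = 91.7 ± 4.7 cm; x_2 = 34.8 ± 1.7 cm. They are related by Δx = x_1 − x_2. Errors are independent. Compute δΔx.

5.00 cm

Each term contributes (cᵢ δxᵢ)² to (δΔx)²:
  (δx_1)² = 22.1;  (δx_2)² = 2.89
δΔx = √(25.0) = 5.00 cm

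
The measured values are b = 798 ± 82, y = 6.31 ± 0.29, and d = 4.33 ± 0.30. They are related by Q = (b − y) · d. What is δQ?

427

Let u = b − y = 792. δu = √(δb² + δy²) = √(6720 + 0.0841) = 82.0, so δu/u = 0.104.
Q is then a monomial in u, d:
δQ/Q = √((δu/u)² + (1·δd/d)²) = √(0.0107 + 0.00480) = 0.125
Q = 3430, so δQ = 0.125 × 3430 = 427.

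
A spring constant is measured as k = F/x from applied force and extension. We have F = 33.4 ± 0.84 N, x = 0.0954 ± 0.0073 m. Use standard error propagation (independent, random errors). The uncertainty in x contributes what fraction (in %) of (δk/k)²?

(δk/k)² = (1·δF/F)² + (-1·δx/x)²
  F term: (1×0.0251)² = 0.000633
  x term: (-1×0.0765)² = 0.00586
Total = 0.00649. Share from x = 0.00586/0.00649 = 0.903.

90.3%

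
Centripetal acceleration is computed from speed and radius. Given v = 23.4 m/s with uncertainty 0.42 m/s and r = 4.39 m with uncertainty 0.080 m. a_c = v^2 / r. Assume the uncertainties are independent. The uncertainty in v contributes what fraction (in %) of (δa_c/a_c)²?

(δa_c/a_c)² = (2·δv/v)² + (-1·δr/r)²
  v term: (2×0.0179)² = 0.00129
  r term: (-1×0.0182)² = 0.000332
Total = 0.00162. Share from v = 0.00129/0.00162 = 0.795.

79.5%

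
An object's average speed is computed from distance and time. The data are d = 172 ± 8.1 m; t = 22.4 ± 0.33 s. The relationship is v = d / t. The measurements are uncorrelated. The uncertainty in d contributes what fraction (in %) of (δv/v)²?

91.1%

(δv/v)² = (1·δd/d)² + (-1·δt/t)²
  d term: (1×0.0471)² = 0.00222
  t term: (-1×0.0147)² = 0.000217
Total = 0.00243. Share from d = 0.00222/0.00243 = 0.911.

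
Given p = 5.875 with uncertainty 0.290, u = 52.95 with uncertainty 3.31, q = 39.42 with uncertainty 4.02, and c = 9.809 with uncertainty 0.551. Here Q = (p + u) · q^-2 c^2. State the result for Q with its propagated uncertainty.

3.642 ± 0.873

Let w = p + u = 58.83. δw = √(δp² + δu²) = √(0.0841 + 11.0) = 3.32, so δw/w = 0.0565.
Q is then a monomial in w, q, c:
δQ/Q = √((δw/w)² + (-2·δq/q)² + (2·δc/c)²) = √(0.00319 + 0.0416 + 0.0126) = 0.240
Q = 3.642, so δQ = 0.240 × 3.642 = 0.873.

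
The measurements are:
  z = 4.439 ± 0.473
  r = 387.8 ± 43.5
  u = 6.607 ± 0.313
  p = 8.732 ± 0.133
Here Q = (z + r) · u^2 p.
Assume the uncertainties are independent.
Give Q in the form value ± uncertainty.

Let w = z + r = 392.2. δw = √(δz² + δr²) = √(0.224 + 1890) = 43.5, so δw/w = 0.111.
Q is then a monomial in w, u, p:
δQ/Q = √((δw/w)² + (2·δu/u)² + (1·δp/p)²) = √(0.0123 + 0.00898 + 0.000232) = 0.147
Q = 149500, so δQ = 0.147 × 149500 = 21900.

149500 ± 21900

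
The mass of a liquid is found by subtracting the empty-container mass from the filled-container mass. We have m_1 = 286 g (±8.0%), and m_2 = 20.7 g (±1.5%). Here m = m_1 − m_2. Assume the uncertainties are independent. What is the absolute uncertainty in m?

Absolute uncertainties add in quadrature for a linear combination:
  (δm_1)² = 523;  (δm_2)² = 0.0964
δm = √(524) = 22.9 g

22.9 g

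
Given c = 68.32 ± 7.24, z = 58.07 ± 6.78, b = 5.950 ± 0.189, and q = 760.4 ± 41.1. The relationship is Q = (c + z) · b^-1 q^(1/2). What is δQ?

52.1

Let u = c + z = 126.4. δu = √(δc² + δz²) = √(52.4 + 46.0) = 9.92, so δu/u = 0.0785.
Q is then a monomial in u, b, q:
δQ/Q = √((δu/u)² + (-1·δb/b)² + (½·δq/q)²) = √(0.00616 + 0.00101 + 0.000730) = 0.0889
Q = 585.8, so δQ = 0.0889 × 585.8 = 52.1.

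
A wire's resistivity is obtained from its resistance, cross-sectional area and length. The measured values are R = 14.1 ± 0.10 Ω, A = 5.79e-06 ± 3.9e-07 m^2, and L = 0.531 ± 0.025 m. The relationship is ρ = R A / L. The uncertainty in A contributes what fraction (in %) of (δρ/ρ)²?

66.7%

(δρ/ρ)² = (1·δR/R)² + (1·δA/A)² + (-1·δL/L)²
  R term: (1×0.00709)² = 5.03e-05
  A term: (1×0.0674)² = 0.00454
  L term: (-1×0.0471)² = 0.00222
Total = 0.00680. Share from A = 0.00454/0.00680 = 0.667.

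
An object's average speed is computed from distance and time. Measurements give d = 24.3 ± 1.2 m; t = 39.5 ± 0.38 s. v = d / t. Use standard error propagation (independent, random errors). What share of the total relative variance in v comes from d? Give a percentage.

96.3%

(δv/v)² = (1·δd/d)² + (-1·δt/t)²
  d term: (1×0.0494)² = 0.00244
  t term: (-1×0.00962)² = 9.25e-05
Total = 0.00253. Share from d = 0.00244/0.00253 = 0.963.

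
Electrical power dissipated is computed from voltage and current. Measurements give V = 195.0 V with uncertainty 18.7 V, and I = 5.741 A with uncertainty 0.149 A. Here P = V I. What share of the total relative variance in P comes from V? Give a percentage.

(δP/P)² = (1·δV/V)² + (1·δI/I)²
  V term: (1×0.0959)² = 0.00920
  I term: (1×0.0260)² = 0.000674
Total = 0.00987. Share from V = 0.00920/0.00987 = 0.932.

93.2%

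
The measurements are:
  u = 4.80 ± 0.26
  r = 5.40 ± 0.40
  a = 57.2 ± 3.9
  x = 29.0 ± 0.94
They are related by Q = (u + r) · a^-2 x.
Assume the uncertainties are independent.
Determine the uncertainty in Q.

Let w = u + r = 10.2. δw = √(δu² + δr²) = √(0.0676 + 0.160) = 0.477, so δw/w = 0.0468.
Q is then a monomial in w, a, x:
δQ/Q = √((δw/w)² + (-2·δa/a)² + (1·δx/x)²) = √(0.00219 + 0.0186 + 0.00105) = 0.148
Q = 0.0904, so δQ = 0.148 × 0.0904 = 0.0134.

0.0134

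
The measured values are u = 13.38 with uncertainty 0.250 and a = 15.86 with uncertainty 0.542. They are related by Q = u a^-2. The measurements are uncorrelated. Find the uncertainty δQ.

For a monomial Q ∝ u, a^-2, fractional errors add in quadrature:
  (1·δu/u)² = (1×0.0187)² = 0.000349;  (-2·δa/a)² = (-2×0.0342)² = 0.00467
δQ/Q = √(0.00502) = 0.0709
Q = 0.05319, so δQ = 0.0709 × 0.05319 = 0.00377.

0.00377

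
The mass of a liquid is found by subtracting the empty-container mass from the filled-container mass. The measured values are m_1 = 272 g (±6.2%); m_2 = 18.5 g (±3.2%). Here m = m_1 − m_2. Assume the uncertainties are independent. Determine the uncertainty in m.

16.9 g

m is a linear combination, so absolute uncertainties add in quadrature:
  (δm_1)² = 284;  (δm_2)² = 0.350
δm = √(285) = 16.9 g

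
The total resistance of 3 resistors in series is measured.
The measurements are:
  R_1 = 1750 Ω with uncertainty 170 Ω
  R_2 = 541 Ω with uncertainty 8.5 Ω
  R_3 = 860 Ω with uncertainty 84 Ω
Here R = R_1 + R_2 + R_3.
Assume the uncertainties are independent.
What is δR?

For a sum/difference, combine absolute errors in quadrature:
  (δR_1)² = 28900;  (δR_2)² = 72.2;  (δR_3)² = 7060
δR = √(36000) = 190 Ω

190 Ω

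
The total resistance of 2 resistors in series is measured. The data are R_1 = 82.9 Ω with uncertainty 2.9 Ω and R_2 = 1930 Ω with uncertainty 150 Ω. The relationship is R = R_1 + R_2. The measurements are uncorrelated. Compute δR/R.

R is a linear combination, so absolute uncertainties add in quadrature:
  (δR_1)² = 8.41;  (δR_2)² = 22500
δR = √(22500) = 150 Ω
R = 2010 Ω, so δR/R = 150/2010 = 0.0745.

0.0745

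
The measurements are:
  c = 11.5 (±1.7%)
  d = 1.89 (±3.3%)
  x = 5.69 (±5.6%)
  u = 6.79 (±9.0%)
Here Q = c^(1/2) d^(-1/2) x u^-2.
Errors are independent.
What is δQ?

0.0577

Each factor contributes (exponent × relative error)² to (δQ/Q)²:
  (½·δc/c)² = (0.5×0.0170)² = 7.23e-05;  (−½·δd/d)² = (-0.5×0.0330)² = 0.000272;  (1·δx/x)² = (1×0.0560)² = 0.00314;  (-2·δu/u)² = (-2×0.0900)² = 0.0324
δQ/Q = √(0.0359) = 0.189
Q = 0.304, so δQ = 0.189 × 0.304 = 0.0577.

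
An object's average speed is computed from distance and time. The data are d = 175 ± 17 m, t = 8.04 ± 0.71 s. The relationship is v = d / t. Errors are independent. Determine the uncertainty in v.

Products/powers → add relative errors in quadrature, weighted by exponent:
  (1·δd/d)² = (1×0.0971)² = 0.00944;  (-1·δt/t)² = (-1×0.0883)² = 0.00780
δv/v = √(0.0172) = 0.131
v = 21.8 m/s, so δv = 0.131 × 21.8 = 2.86 m/s.

2.86 m/s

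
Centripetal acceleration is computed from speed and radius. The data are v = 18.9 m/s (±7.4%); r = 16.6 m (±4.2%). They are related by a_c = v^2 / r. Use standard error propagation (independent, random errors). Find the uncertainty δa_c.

3.31 m/s^2

Products/powers → add relative errors in quadrature, weighted by exponent:
  (2·δv/v)² = (2×0.0740)² = 0.0219;  (-1·δr/r)² = (-1×0.0420)² = 0.00176
δa_c/a_c = √(0.0237) = 0.154
a_c = 21.5 m/s^2, so δa_c = 0.154 × 21.5 = 3.31 m/s^2.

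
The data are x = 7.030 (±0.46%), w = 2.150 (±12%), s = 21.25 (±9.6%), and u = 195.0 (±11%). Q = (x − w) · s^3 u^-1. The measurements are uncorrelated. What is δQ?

75.1

Let h = x − w = 4.880. δh = √(δx² + δw²) = √(0.00105 + 0.0666) = 0.260, so δh/h = 0.0533.
Q is then a monomial in h, s, u:
δQ/Q = √((δh/h)² + (3·δs/s)² + (-1·δu/u)²) = √(0.00284 + 0.0829 + 0.0121) = 0.313
Q = 240.1, so δQ = 0.313 × 240.1 = 75.1.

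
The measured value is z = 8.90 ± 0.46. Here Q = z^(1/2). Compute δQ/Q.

Q ∝ z^(1/2), so δQ/Q = |½| · δz/z = 0.5 × 0.0517 = 0.0258.

0.0258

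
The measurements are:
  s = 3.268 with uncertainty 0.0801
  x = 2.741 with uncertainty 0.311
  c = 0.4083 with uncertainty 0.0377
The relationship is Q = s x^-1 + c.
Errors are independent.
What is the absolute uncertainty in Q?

0.143

Let p = s·x^-1 = 1.192. δp/p = √((1·δs/s)² + (-1·δx/x)²) = √(0.000601 + 0.0129) = 0.116, so δp = 0.138.
Q = p + c: δQ = √(δp² + δc²) = √(0.0192 + 0.00142) = 0.143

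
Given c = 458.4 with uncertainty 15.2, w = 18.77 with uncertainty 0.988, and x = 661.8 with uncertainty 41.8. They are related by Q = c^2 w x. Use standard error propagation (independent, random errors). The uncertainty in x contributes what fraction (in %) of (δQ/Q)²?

35.8%

(δQ/Q)² = (2·δc/c)² + (1·δw/w)² + (1·δx/x)²
  c term: (2×0.0332)² = 0.00440
  w term: (1×0.0526)² = 0.00277
  x term: (1×0.0632)² = 0.00399
Total = 0.0112. Share from x = 0.00399/0.0112 = 0.358.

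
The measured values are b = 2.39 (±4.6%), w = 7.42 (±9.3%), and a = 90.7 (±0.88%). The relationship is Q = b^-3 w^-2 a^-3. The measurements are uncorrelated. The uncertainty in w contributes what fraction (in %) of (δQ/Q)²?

(δQ/Q)² = (-3·δb/b)² + (-2·δw/w)² + (-3·δa/a)²
  b term: (-3×0.0460)² = 0.0190
  w term: (-2×0.0930)² = 0.0346
  a term: (-3×0.00880)² = 0.000697
Total = 0.0543. Share from w = 0.0346/0.0543 = 0.637.

63.7%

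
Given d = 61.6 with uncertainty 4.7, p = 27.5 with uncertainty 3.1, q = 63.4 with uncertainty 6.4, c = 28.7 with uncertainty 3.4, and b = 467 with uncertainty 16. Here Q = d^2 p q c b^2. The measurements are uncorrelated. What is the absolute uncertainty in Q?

Q is a product of powers, so relative uncertainties combine in quadrature:
  (2·δd/d)² = (2×0.0763)² = 0.0233;  (1·δp/p)² = (1×0.113)² = 0.0127;  (1·δq/q)² = (1×0.101)² = 0.0102;  (1·δc/c)² = (1×0.118)² = 0.0140;  (2·δb/b)² = (2×0.0343)² = 0.00470
δQ/Q = √(0.0649) = 0.255
Q = 4.14e+13, so δQ = 0.255 × 4.14e+13 = 1.06e+13.

1.06e+13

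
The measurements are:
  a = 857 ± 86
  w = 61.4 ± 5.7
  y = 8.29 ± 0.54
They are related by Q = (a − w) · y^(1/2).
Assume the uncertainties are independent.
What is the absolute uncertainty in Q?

259

Let u = a − w = 796. δu = √(δa² + δw²) = √(7400 + 32.5) = 86.2, so δu/u = 0.108.
Q is then a monomial in u, y:
δQ/Q = √((δu/u)² + (½·δy/y)²) = √(0.0117 + 0.00106) = 0.113
Q = 2290, so δQ = 0.113 × 2290 = 259.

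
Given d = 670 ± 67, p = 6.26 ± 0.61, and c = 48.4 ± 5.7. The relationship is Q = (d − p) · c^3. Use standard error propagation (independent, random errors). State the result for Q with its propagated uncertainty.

Let u = d − p = 664. δu = √(δd² + δp²) = √(4490 + 0.372) = 67.0, so δu/u = 0.101.
Q is then a monomial in u, c:
δQ/Q = √((δu/u)² + (3·δc/c)²) = √(0.0102 + 0.125) = 0.367
Q = 7.53e+07, so δQ = 0.367 × 7.53e+07 = 2.77e+07.

(7.53 ± 2.77) × 10^7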